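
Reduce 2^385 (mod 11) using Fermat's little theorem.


Fermat's little theorem: if p is prime and gcd(a,p)=1, then a^(p-1) ≡ 1 (mod p)
p = 11 is prime, gcd(2,11) = 1
Reduce exponent: 385 mod 10 = 5
So 2^385 ≡ 2^5 (mod 11)
2^5 mod 11 = 10

2^385 ≡ 10 (mod 11)


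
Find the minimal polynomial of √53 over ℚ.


√53 satisfies x² - 53 = 0, irreducible over ℚ since 53 is squarefree

Minimal polynomial: x² - 53


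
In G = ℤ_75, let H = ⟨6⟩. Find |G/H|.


|⟨6⟩| = n / gcd(6, 75) = 75 / 3 = 25
H is normal (ℤ_75 is abelian).
|G/H| = |G| / |H| = 75 / 25 = 3

|G/H| = 3


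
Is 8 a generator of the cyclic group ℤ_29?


g generates ℤ_n iff gcd(g, n) = 1
gcd(8, 29) = 1
Since gcd = 1, 8 is a generator.

Yes, 8 generates ℤ_29


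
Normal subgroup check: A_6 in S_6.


H = A_6 in S_6
A_6 has index 2 in S_6, and every subgroup of index 2 is normal

Yes, normal subgroup


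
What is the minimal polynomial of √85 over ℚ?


√85 satisfies x² - 85 = 0, irreducible over ℚ since 85 is squarefree

Minimal polynomial: x² - 85


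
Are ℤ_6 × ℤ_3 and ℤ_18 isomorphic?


Comparing ℤ_6 × ℤ_3 and ℤ_18:
gcd(6,3) = 3 ≠ 1. Max element order in ℤ_6×ℤ_3 is lcm(6,3) = 6 < 18, so it has no element of order 18

No, ℤ_6 × ℤ_3 ≇ ℤ_18


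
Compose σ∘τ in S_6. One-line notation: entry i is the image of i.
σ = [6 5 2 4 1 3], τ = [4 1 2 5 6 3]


σ∘τ: apply τ first, then σ
1 →τ 4 →σ 4
2 →τ 1 →σ 6
3 →τ 2 →σ 5
4 →τ 5 →σ 1
5 →τ 6 →σ 3
6 →τ 3 →σ 2

σ∘τ = [4 6 5 1 3 2]


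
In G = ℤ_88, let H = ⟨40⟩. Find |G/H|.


|⟨40⟩| = n / gcd(40, 88) = 88 / 8 = 11
H is normal (ℤ_88 is abelian).
|G/H| = |G| / |H| = 88 / 11 = 8

|G/H| = 8


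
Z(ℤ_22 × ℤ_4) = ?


Z(G) = {g ∈ G | gx = xg for all x ∈ G}
Direct product of abelian groups is abelian, so Z(G) = G

Z(ℤ_22 × ℤ_4) = ℤ_22 × ℤ_4


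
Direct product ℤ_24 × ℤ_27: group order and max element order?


|ℤ_24 × ℤ_27| = 24 × 27 = 648
Max element order = lcm(24,27) = 216
Cyclic? No (gcd=3)

|ℤ_24×ℤ_27| = 648, max element order = 216


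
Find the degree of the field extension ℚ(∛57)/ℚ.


∛57 has minimal polynomial x³ - 57 (irreducible over ℚ since 57 is not a perfect cube)

[ℚ(∛57)/ℚ] = 3


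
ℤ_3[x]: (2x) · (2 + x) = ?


Expand and collect like terms; reduce coefficients mod 3:
x^0: 0·2 = 0 ≡ 0 (mod 3)
x^1: 0·1 + 2·2 = 4 ≡ 1 (mod 3)
x^2: 2·1 = 2 ≡ 2 (mod 3)
Result: x + 2x^2

f · g = x + 2x^2


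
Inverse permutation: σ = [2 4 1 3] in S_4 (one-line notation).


To find σ⁻¹, swap domain and range:
σ(1) = 2 → σ⁻¹(2) = 1
σ(2) = 4 → σ⁻¹(4) = 2
σ(3) = 1 → σ⁻¹(1) = 3
σ(4) = 3 → σ⁻¹(3) = 4

σ⁻¹ = [3 1 4 2]


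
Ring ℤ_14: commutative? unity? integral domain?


ℤ_14 is a commutative ring with unity 1; 14 = 2×7 is composite, so 2·7 ≡ 0 gives zero divisors (not an integral domain)
Commutative: Yes
Integral domain: No
Has unity: Yes

ℤ_14: Commutative=Yes, Unity=Yes


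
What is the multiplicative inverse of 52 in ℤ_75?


Use the extended Euclidean algorithm to write 1 = 52·s + 75·t; then s mod 75 is the inverse.
Euclidean algorithm:
  52 = 0·75 + 52
  75 = 1·52 + 23
  52 = 2·23 + 6
  23 = 3·6 + 5
  6 = 1·5 + 1
  5 = 5·1 + 0
gcd(52,75) = 1
Back-substitution gives: 52·(13) + 75·(-9) = 1
So 52⁻¹ ≡ 13 ≡ 13 (mod 75)
Check: 52 × 13 = 676 ≡ 1 (mod 75) ✓

52⁻¹ ≡ 13 (mod 75)


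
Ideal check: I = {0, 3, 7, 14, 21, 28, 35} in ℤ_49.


Check ideal conditions for I = {0, 3, 7, 14, 21, 28, 35} in ℤ_49:
(1) I is an additive subgroup? No
(2) For r ∈ ℤ_49 and a ∈ I: r·a ∈ I? No  [counterexample: r=2, a=3, r·a mod 49 = 6 ∉ I]

No, I is not an ideal of ℤ_49


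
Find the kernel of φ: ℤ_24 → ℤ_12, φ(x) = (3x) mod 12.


Kernel = preimage of identity
ker(φ) = {x ∈ ℤ_24 : 3x ≡ 0 (mod 12)}. Since 12 | 24, φ is well-defined. The kernel is the cyclic subgroup ⟨4⟩ of ℤ_24 (order 6), i.e. {0, 4, 8, 12, 16, 20}

ker(φ) = {0, 4, 8, 12, 16, 20}


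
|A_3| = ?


|A_n| = n!/2 (even permutations)
|A_3| = 3!/2 = 6/2 = 3

|A_3| = 3


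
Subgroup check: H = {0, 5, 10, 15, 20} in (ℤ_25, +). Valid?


Subgroup test for H = {0, 5, 10, 15, 20} in (ℤ_25, +):
(1) 0 ∈ H? Yes
(2) Closure: for all a,b ∈ H, (a+b) mod 25 ∈ H? Yes
(3) Inverses: for all a ∈ H, -a mod 25 ∈ H? Yes

Yes, H is a subgroup of ℤ_25


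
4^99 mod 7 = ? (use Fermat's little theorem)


Fermat's little theorem: if p is prime and gcd(a,p)=1, then a^(p-1) ≡ 1 (mod p)
p = 7 is prime, gcd(4,7) = 1
Reduce exponent: 99 mod 6 = 3
So 4^99 ≡ 4^3 (mod 7)
4^3 mod 7 = 1

4^99 ≡ 1 (mod 7)


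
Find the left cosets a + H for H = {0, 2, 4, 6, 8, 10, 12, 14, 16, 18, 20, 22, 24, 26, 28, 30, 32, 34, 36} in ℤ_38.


H = {0, 2, 4, 6, 8, 10, 12, 14, 16, 18, 20, 22, 24, 26, 28, 30, 32, 34, 36}, |H| = 19
Number of cosets = |G|/|H| = 38/19 = 2
0 + H = {0, 2, 4, 6, 8, 10, 12, 14, 16, 18, 20, 22, 24, 26, 28, 30, 32, 34, 36}
1 + H = {1, 3, 5, 7, 9, 11, 13, 15, 17, 19, 21, 23, 25, 27, 29, 31, 33, 35, 37}

Cosets: 0+H={0,2,4,6,8,10,12,14,16,18,20,22,24,26,28,30,32,34,36}; 1+H={1,3,5,7,9,11,13,15,17,19,21,23,25,27,29,31,33,35,37}


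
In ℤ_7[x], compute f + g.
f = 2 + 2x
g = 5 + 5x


Add coefficients mod 7:
x^0: 2 + 5 = 0 (mod 7)
x^1: 2 + 5 = 0 (mod 7)
Result: 0

f + g = 0


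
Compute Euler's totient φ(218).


Factor n: 218 = 2 × 109
φ(n) = n · ∏(1 - 1/p) over distinct primes p | n
φ(218) = 218 · (1 - 1/2) · (1 - 1/109) = 108

φ(218) = 108


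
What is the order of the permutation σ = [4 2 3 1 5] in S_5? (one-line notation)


Cycle decomposition: (1 4)
Cycle lengths: 2
Order = lcm(2) = 2

ord(σ) = 2


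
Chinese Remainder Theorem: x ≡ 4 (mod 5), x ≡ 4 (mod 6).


m₁ = 5, m₂ = 6, gcd = 1, so CRT applies. M = m₁·m₂ = 30
Let M₁ = M/m₁ = 6, M₂ = M/m₂ = 5
Find y₁ ≡ M₁⁻¹ (mod m₁): 6⁻¹ ≡ 1 (mod 5)
Find y₂ ≡ M₂⁻¹ (mod m₂): 5⁻¹ ≡ 5 (mod 6)
x = a₁·M₁·y₁ + a₂·M₂·y₂ = 4·6·1 + 4·5·5 = 124
Reduce mod 30: x ≡ 4
Check: 4 mod 5 = 4 ✓, 4 mod 6 = 4 ✓

x ≡ 4 (mod 30)


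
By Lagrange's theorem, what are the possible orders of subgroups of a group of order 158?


Lagrange's theorem: |H| divides |G|
|G| = 158
Divisors of 158: 1, 2, 79, 158

Possible subgroup orders: {1, 2, 79, 158}


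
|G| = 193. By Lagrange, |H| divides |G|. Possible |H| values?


Lagrange's theorem: |H| divides |G|
|G| = 193
Divisors of 193: 1, 193

Possible subgroup orders: {1, 193}


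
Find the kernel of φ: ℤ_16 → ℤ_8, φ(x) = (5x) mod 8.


Kernel = preimage of identity
ker(φ) = {x ∈ ℤ_16 : 5x ≡ 0 (mod 8)}. Since 8 | 16, φ is well-defined. The kernel is the cyclic subgroup ⟨8⟩ of ℤ_16 (order 2), i.e. {0, 8}

ker(φ) = {0, 8}


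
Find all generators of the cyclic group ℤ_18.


g generates ℤ_n iff gcd(g,n) = 1
Prime factors of 18: 2, 3
Generators are g ∈ {1,...,17} not divisible by any of these primes.
Generators: {1, 5, 7, 11, 13, 17}
Number of generators = φ(18) = 6

Generators of ℤ_18 = {1, 5, 7, 11, 13, 17}


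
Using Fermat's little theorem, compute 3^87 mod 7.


Fermat's little theorem: if p is prime and gcd(a,p)=1, then a^(p-1) ≡ 1 (mod p)
p = 7 is prime, gcd(3,7) = 1
Reduce exponent: 87 mod 6 = 3
So 3^87 ≡ 3^3 (mod 7)
3^3 mod 7 = 6

3^87 ≡ 6 (mod 7)


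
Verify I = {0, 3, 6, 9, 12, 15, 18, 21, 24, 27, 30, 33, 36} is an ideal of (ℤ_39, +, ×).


Check ideal conditions for I = {0, 3, 6, 9, 12, 15, 18, 21, 24, 27, 30, 33, 36} in ℤ_39:
(1) I is an additive subgroup? Yes
(2) For r ∈ ℤ_39 and a ∈ I: r·a ∈ I? Yes

Yes, I is an ideal of ℤ_39


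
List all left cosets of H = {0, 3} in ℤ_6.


H = {0, 3}, |H| = 2
Number of cosets = |G|/|H| = 6/2 = 3
0 + H = {0, 3}
1 + H = {1, 4}
2 + H = {2, 5}

Cosets: 0+H={0,3}; 1+H={1,4}; 2+H={2,5}


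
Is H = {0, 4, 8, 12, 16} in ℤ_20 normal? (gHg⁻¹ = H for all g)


H = {0, 4, 8, 12, 16} in ℤ_20
ℤ_20 is abelian; every subgroup of an abelian group is normal

Yes, normal subgroup


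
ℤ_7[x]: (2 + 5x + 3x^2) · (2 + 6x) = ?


Expand and collect like terms; reduce coefficients mod 7:
x^0: 2·2 = 4 ≡ 4 (mod 7)
x^1: 2·6 + 5·2 = 22 ≡ 1 (mod 7)
x^2: 5·6 + 3·2 = 36 ≡ 1 (mod 7)
x^3: 3·6 = 18 ≡ 4 (mod 7)
Result: 4 + x + x^2 + 4x^3

f · g = 4 + x + x^2 + 4x^3


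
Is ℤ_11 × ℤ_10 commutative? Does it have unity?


Direct product ring; commutative with unity (1,1); but (1,0)·(0,1) = (0,0) gives zero divisors, so not an integral domain
Commutative: Yes
Integral domain: No
Has unity: Yes

ℤ_11 × ℤ_10: Commutative=Yes, Unity=Yes


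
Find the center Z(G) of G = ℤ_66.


Z(G) = {g ∈ G | gx = xg for all x ∈ G}
ℤ_66 is abelian, so Z(G) = G

Z(ℤ_66) = ℤ_66


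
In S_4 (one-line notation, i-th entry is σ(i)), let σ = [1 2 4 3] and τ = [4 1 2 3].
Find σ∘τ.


σ∘τ: apply τ first, then σ
1 →τ 4 →σ 3
2 →τ 1 →σ 1
3 →τ 2 →σ 2
4 →τ 3 →σ 4

σ∘τ = [3 1 2 4]


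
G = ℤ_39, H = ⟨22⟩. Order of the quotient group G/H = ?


|⟨22⟩| = n / gcd(22, 39) = 39 / 1 = 39
H is normal (ℤ_39 is abelian).
|G/H| = |G| / |H| = 39 / 39 = 1

|G/H| = 1


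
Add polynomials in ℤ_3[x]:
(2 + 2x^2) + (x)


Add coefficients mod 3:
x^0: 2 + 0 = 2 (mod 3)
x^1: 0 + 1 = 1 (mod 3)
x^2: 2 + 0 = 2 (mod 3)
Result: 2 + x + 2x^2

f + g = 2 + x + 2x^2


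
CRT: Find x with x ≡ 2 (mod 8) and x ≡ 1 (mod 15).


m₁ = 8, m₂ = 15, gcd = 1, so CRT applies. M = m₁·m₂ = 120
Let M₁ = M/m₁ = 15, M₂ = M/m₂ = 8
Find y₁ ≡ M₁⁻¹ (mod m₁): 15⁻¹ ≡ 7 (mod 8)
Find y₂ ≡ M₂⁻¹ (mod m₂): 8⁻¹ ≡ 2 (mod 15)
x = a₁·M₁·y₁ + a₂·M₂·y₂ = 2·15·7 + 1·8·2 = 226
Reduce mod 120: x ≡ 106
Check: 106 mod 8 = 2 ✓, 106 mod 15 = 1 ✓

x ≡ 106 (mod 120)


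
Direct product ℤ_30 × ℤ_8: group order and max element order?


|ℤ_30 × ℤ_8| = 30 × 8 = 240
Max element order = lcm(30,8) = 120
Cyclic? No (gcd=2)

|ℤ_30×ℤ_8| = 240, max element order = 120


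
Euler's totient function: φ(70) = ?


Factor n: 70 = 2 × 5 × 7
φ(n) = n · ∏(1 - 1/p) over distinct primes p | n
φ(70) = 70 · (1 - 1/2) · (1 - 1/5) · (1 - 1/7) = 24

φ(70) = 24


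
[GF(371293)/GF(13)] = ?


GF(371293) = GF(13^5), so the extension degree is 5

[GF(371293)/GF(13)] = 5


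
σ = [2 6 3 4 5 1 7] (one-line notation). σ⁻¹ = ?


To find σ⁻¹, swap domain and range:
σ(1) = 2 → σ⁻¹(2) = 1
σ(2) = 6 → σ⁻¹(6) = 2
σ(3) = 3 → σ⁻¹(3) = 3
σ(4) = 4 → σ⁻¹(4) = 4
σ(5) = 5 → σ⁻¹(5) = 5
σ(6) = 1 → σ⁻¹(1) = 6
σ(7) = 7 → σ⁻¹(7) = 7

σ⁻¹ = [6 1 3 4 5 2 7]


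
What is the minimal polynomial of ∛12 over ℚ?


∛12 satisfies x³ - 12 = 0, irreducible over ℚ (no rational root; 12 is not a perfect cube)

Minimal polynomial: x³ - 12


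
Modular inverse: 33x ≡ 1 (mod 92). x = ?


Use the extended Euclidean algorithm to write 1 = 33·s + 92·t; then s mod 92 is the inverse.
Euclidean algorithm:
  33 = 0·92 + 33
  92 = 2·33 + 26
  33 = 1·26 + 7
  26 = 3·7 + 5
  7 = 1·5 + 2
  5 = 2·2 + 1
  2 = 2·1 + 0
gcd(33,92) = 1
Back-substitution gives: 33·(-39) + 92·(14) = 1
So 33⁻¹ ≡ -39 ≡ 53 (mod 92)
Check: 33 × 53 = 1749 ≡ 1 (mod 92) ✓

33⁻¹ ≡ 53 (mod 92)


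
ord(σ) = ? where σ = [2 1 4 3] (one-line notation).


Cycle decomposition: (1 2) (3 4)
Cycle lengths: 2, 2
Order = lcm(2, 2) = 2

ord(σ) = 2


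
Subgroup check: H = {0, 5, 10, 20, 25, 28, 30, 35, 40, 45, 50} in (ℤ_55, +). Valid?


Subgroup test for H = {0, 5, 10, 20, 25, 28, 30, 35, 40, 45, 50} in (ℤ_55, +):
(1) 0 ∈ H? Yes
(2) Closure: for all a,b ∈ H, (a+b) mod 55 ∈ H? No  [counterexample: 5 + 10 = 15 ∉ H]
(3) Inverses: for all a ∈ H, -a mod 55 ∈ H? No

No, H is not a subgroup of ℤ_55


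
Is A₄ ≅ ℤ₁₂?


Comparing A₄ and ℤ₁₂:
A₄ is non-abelian, ℤ₁₂ is abelian

No, A₄ ≇ ℤ₁₂


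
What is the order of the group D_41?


|D_n| = 2n (n rotations and n reflections)
|D_41| = 2×41 = 82

|D_41| = 82


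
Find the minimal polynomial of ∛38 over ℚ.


∛38 satisfies x³ - 38 = 0, irreducible over ℚ (no rational root; 38 is not a perfect cube)

Minimal polynomial: x³ - 38


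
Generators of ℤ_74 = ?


g generates ℤ_n iff gcd(g,n) = 1
Prime factors of 74: 2, 37
Generators are g ∈ {1,...,73} not divisible by any of these primes.
Generators: {1, 3, 5, 7, 9, 11, 13, 15, 17, 19, 21, 23, 25, 27, 29, 31, 33, 35, 39, 41, 43, 45, 47, 49, 51, 53, 55, 57, 59, 61, 63, 65, 67, 69, 71, 73}
Number of generators = φ(74) = 36

Generators of ℤ_74 = {1, 3, 5, 7, 9, 11, 13, 15, 17, 19, 21, 23, 25, 27, 29, 31, 33, 35, 39, 41, 43, 45, 47, 49, 51, 53, 55, 57, 59, 61, 63, 65, 67, 69, 71, 73}


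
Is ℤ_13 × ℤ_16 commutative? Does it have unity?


Direct product ring; commutative with unity (1,1); but (1,0)·(0,1) = (0,0) gives zero divisors, so not an integral domain
Commutative: Yes
Integral domain: No
Has unity: Yes

ℤ_13 × ℤ_16: Commutative=Yes, Unity=Yes


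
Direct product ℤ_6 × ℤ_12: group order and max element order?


|ℤ_6 × ℤ_12| = 6 × 12 = 72
Max element order = lcm(6,12) = 12
Cyclic? No (gcd=6)

|ℤ_6×ℤ_12| = 72, max element order = 12


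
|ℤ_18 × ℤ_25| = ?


|A × B| = |A| · |B|
|ℤ_18 × ℤ_25| = 18 × 25 = 450

|ℤ_18 × ℤ_25| = 450


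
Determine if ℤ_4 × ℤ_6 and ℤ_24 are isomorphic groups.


Comparing ℤ_4 × ℤ_6 and ℤ_24:
gcd(4,6) = 2 ≠ 1. Max element order in ℤ_4×ℤ_6 is lcm(4,6) = 12 < 24, so it has no element of order 24

No, ℤ_4 × ℤ_6 ≇ ℤ_24


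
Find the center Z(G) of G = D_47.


Z(G) = {g ∈ G | gx = xg for all x ∈ G}
For odd n, Z(D_n) = {e}: no nontrivial rotation commutes with all reflections

Z(D_47) = {e}


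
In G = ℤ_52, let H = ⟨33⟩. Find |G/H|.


|⟨33⟩| = n / gcd(33, 52) = 52 / 1 = 52
H is normal (ℤ_52 is abelian).
|G/H| = |G| / |H| = 52 / 52 = 1

|G/H| = 1


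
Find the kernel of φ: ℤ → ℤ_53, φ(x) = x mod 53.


Kernel = preimage of identity
ker(φ) = {x ∈ ℤ : x ≡ 0 (mod 53)} = 53ℤ = {0, ±53, ±106, ...}

ker(φ) = 53ℤ


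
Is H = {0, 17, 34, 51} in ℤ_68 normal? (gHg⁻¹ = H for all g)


H = {0, 17, 34, 51} in ℤ_68
ℤ_68 is abelian; every subgroup of an abelian group is normal

Yes, normal subgroup


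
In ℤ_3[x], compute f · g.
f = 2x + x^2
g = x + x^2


Expand and collect like terms; reduce coefficients mod 3:
x^0: 0·0 = 0 ≡ 0 (mod 3)
x^1: 0·1 + 2·0 = 0 ≡ 0 (mod 3)
x^2: 0·1 + 2·1 + 1·0 = 2 ≡ 2 (mod 3)
x^3: 2·1 + 1·1 = 3 ≡ 0 (mod 3)
x^4: 1·1 = 1 ≡ 1 (mod 3)
Result: 2x^2 + x^4

f · g = 2x^2 + x^4


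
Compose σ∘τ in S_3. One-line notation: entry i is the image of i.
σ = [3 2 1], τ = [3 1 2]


σ∘τ: apply τ first, then σ
1 →τ 3 →σ 1
2 →τ 1 →σ 3
3 →τ 2 →σ 2

σ∘τ = [1 3 2]


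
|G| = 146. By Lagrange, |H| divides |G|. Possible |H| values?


Lagrange's theorem: |H| divides |G|
|G| = 146
Divisors of 146: 1, 2, 73, 146

Possible subgroup orders: {1, 2, 73, 146}


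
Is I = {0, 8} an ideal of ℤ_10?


Check ideal conditions for I = {0, 8} in ℤ_10:
(1) I is an additive subgroup? No
(2) For r ∈ ℤ_10 and a ∈ I: r·a ∈ I? No  [counterexample: r=2, a=8, r·a mod 10 = 6 ∉ I]

No, I is not an ideal of ℤ_10


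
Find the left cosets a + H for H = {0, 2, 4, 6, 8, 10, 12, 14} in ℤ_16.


H = {0, 2, 4, 6, 8, 10, 12, 14}, |H| = 8
Number of cosets = |G|/|H| = 16/8 = 2
0 + H = {0, 2, 4, 6, 8, 10, 12, 14}
1 + H = {1, 3, 5, 7, 9, 11, 13, 15}

Cosets: 0+H={0,2,4,6,8,10,12,14}; 1+H={1,3,5,7,9,11,13,15}


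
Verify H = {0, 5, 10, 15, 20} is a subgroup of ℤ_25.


Subgroup test for H = {0, 5, 10, 15, 20} in (ℤ_25, +):
(1) 0 ∈ H? Yes
(2) Closure: for all a,b ∈ H, (a+b) mod 25 ∈ H? Yes
(3) Inverses: for all a ∈ H, -a mod 25 ∈ H? Yes

Yes, H is a subgroup of ℤ_25


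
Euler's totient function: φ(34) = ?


Factor n: 34 = 2 × 17
φ(n) = n · ∏(1 - 1/p) over distinct primes p | n
φ(34) = 34 · (1 - 1/2) · (1 - 1/17) = 16

φ(34) = 16


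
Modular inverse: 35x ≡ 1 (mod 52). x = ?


Use the extended Euclidean algorithm to write 1 = 35·s + 52·t; then s mod 52 is the inverse.
Euclidean algorithm:
  35 = 0·52 + 35
  52 = 1·35 + 17
  35 = 2·17 + 1
  17 = 17·1 + 0
gcd(35,52) = 1
Back-substitution gives: 35·(3) + 52·(-2) = 1
So 35⁻¹ ≡ 3 ≡ 3 (mod 52)
Check: 35 × 3 = 105 ≡ 1 (mod 52) ✓

35⁻¹ ≡ 3 (mod 52)


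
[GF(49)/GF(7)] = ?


GF(49) = GF(7^2), so the extension degree is 2

[GF(49)/GF(7)] = 2


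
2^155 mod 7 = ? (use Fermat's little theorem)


Fermat's little theorem: if p is prime and gcd(a,p)=1, then a^(p-1) ≡ 1 (mod p)
p = 7 is prime, gcd(2,7) = 1
Reduce exponent: 155 mod 6 = 5
So 2^155 ≡ 2^5 (mod 7)
2^5 mod 7 = 4

2^155 ≡ 4 (mod 7)


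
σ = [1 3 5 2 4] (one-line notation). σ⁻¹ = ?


To find σ⁻¹, swap domain and range:
σ(1) = 1 → σ⁻¹(1) = 1
σ(2) = 3 → σ⁻¹(3) = 2
σ(3) = 5 → σ⁻¹(5) = 3
σ(4) = 2 → σ⁻¹(2) = 4
σ(5) = 4 → σ⁻¹(4) = 5

σ⁻¹ = [1 4 2 5 3]


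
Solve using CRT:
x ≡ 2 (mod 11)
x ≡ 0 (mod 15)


m₁ = 11, m₂ = 15, gcd = 1, so CRT applies. M = m₁·m₂ = 165
Let M₁ = M/m₁ = 15, M₂ = M/m₂ = 11
Find y₁ ≡ M₁⁻¹ (mod m₁): 15⁻¹ ≡ 3 (mod 11)
Find y₂ ≡ M₂⁻¹ (mod m₂): 11⁻¹ ≡ 11 (mod 15)
x = a₁·M₁·y₁ + a₂·M₂·y₂ = 2·15·3 + 0·11·11 = 90
Reduce mod 165: x ≡ 90
Check: 90 mod 11 = 2 ✓, 90 mod 15 = 0 ✓

x ≡ 90 (mod 165)


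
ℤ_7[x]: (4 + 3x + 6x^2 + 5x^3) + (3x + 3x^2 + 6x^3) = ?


Add coefficients mod 7:
x^0: 4 + 0 = 4 (mod 7)
x^1: 3 + 3 = 6 (mod 7)
x^2: 6 + 3 = 2 (mod 7)
x^3: 5 + 6 = 4 (mod 7)
Result: 4 + 6x + 2x^2 + 4x^3

f + g = 4 + 6x + 2x^2 + 4x^3


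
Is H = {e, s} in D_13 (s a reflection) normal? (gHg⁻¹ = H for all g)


H = {e, s} in D_13 (s a reflection)
r·s·r⁻¹ = sr⁻² ≠ s for n ≥ 3, so {e, s} is not closed under conjugation

No, not a normal subgroup


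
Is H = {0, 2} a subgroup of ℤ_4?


Subgroup test for H = {0, 2} in (ℤ_4, +):
(1) 0 ∈ H? Yes
(2) Closure: for all a,b ∈ H, (a+b) mod 4 ∈ H? Yes
(3) Inverses: for all a ∈ H, -a mod 4 ∈ H? Yes

Yes, H is a subgroup of ℤ_4


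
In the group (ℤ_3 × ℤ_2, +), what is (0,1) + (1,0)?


Operation: componentwise addition mod (3, 2)
(0,1) + (1,0) = ((a₁+b₁) mod 3, (a₂+b₂) mod 2) with a = (0,1), b = (1,0)

(0,1) + (1,0) = (1,1)


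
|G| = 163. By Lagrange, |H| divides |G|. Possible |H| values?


Lagrange's theorem: |H| divides |G|
|G| = 163
Divisors of 163: 1, 163

Possible subgroup orders: {1, 163}


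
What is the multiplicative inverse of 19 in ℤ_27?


Use the extended Euclidean algorithm to write 1 = 19·s + 27·t; then s mod 27 is the inverse.
Euclidean algorithm:
  19 = 0·27 + 19
  27 = 1·19 + 8
  19 = 2·8 + 3
  8 = 2·3 + 2
  3 = 1·2 + 1
  2 = 2·1 + 0
gcd(19,27) = 1
Back-substitution gives: 19·(10) + 27·(-7) = 1
So 19⁻¹ ≡ 10 ≡ 10 (mod 27)
Check: 19 × 10 = 190 ≡ 1 (mod 27) ✓

19⁻¹ ≡ 10 (mod 27)


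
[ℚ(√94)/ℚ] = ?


√94 has minimal polynomial x² - 94 (irreducible over ℚ since 94 is squarefree)

[ℚ(√94)/ℚ] = 2


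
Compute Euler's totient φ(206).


Factor n: 206 = 2 × 103
φ(n) = n · ∏(1 - 1/p) over distinct primes p | n
φ(206) = 206 · (1 - 1/2) · (1 - 1/103) = 102

φ(206) = 102


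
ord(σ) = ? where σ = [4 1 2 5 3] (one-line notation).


Cycle decomposition: (1 4 5 3 2)
Cycle lengths: 5
Order = lcm(5) = 5

ord(σ) = 5


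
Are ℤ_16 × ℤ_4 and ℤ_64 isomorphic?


Comparing ℤ_16 × ℤ_4 and ℤ_64:
gcd(16,4) = 4 ≠ 1. Max element order in ℤ_16×ℤ_4 is lcm(16,4) = 16 < 64, so it has no element of order 64

No, ℤ_16 × ℤ_4 ≇ ℤ_64


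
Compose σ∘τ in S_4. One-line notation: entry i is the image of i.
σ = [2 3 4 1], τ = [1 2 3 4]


σ∘τ: apply τ first, then σ
1 →τ 1 →σ 2
2 →τ 2 →σ 3
3 →τ 3 →σ 4
4 →τ 4 →σ 1

σ∘τ = [2 3 4 1]


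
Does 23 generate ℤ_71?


g generates ℤ_n iff gcd(g, n) = 1
gcd(23, 71) = 1
Since gcd = 1, 23 is a generator.

Yes, 23 generates ℤ_71


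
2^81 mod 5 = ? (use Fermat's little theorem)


Fermat's little theorem: if p is prime and gcd(a,p)=1, then a^(p-1) ≡ 1 (mod p)
p = 5 is prime, gcd(2,5) = 1
Reduce exponent: 81 mod 4 = 1
So 2^81 ≡ 2^1 (mod 5)
2^1 mod 5 = 2

2^81 ≡ 2 (mod 5)


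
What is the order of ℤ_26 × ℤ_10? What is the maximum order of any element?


|ℤ_26 × ℤ_10| = 26 × 10 = 260
Max element order = lcm(26,10) = 130
Cyclic? No (gcd=2)

|ℤ_26×ℤ_10| = 260, max element order = 130


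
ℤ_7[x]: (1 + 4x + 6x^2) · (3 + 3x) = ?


Expand and collect like terms; reduce coefficients mod 7:
x^0: 1·3 = 3 ≡ 3 (mod 7)
x^1: 1·3 + 4·3 = 15 ≡ 1 (mod 7)
x^2: 4·3 + 6·3 = 30 ≡ 2 (mod 7)
x^3: 6·3 = 18 ≡ 4 (mod 7)
Result: 3 + x + 2x^2 + 4x^3

f · g = 3 + x + 2x^2 + 4x^3


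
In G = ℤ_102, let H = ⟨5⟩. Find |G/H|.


|⟨5⟩| = n / gcd(5, 102) = 102 / 1 = 102
H is normal (ℤ_102 is abelian).
|G/H| = |G| / |H| = 102 / 102 = 1

|G/H| = 1


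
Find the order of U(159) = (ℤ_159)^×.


U(n) is the group of units mod n; |U(n)| = φ(n)
|U(159)| = φ(159) = 104

|U(159) = (ℤ_159)^×| = 104


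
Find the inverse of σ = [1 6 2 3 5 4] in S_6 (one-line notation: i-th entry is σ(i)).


To find σ⁻¹, swap domain and range:
σ(1) = 1 → σ⁻¹(1) = 1
σ(2) = 6 → σ⁻¹(6) = 2
σ(3) = 2 → σ⁻¹(2) = 3
σ(4) = 3 → σ⁻¹(3) = 4
σ(5) = 5 → σ⁻¹(5) = 5
σ(6) = 4 → σ⁻¹(4) = 6

σ⁻¹ = [1 3 4 6 5 2]


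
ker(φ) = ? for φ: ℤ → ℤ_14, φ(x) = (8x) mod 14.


Kernel = preimage of identity
ker(φ) = {x ∈ ℤ : 8x ≡ 0 (mod 14)}. gcd(8,14) = 2, so 8x ≡ 0 (mod 14) ⟺ x ≡ 0 (mod 14/2 = 7). Hence ker(φ) = 7ℤ

ker(φ) = 7ℤ


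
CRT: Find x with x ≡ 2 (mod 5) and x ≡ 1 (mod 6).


m₁ = 5, m₂ = 6, gcd = 1, so CRT applies. M = m₁·m₂ = 30
Let M₁ = M/m₁ = 6, M₂ = M/m₂ = 5
Find y₁ ≡ M₁⁻¹ (mod m₁): 6⁻¹ ≡ 1 (mod 5)
Find y₂ ≡ M₂⁻¹ (mod m₂): 5⁻¹ ≡ 5 (mod 6)
x = a₁·M₁·y₁ + a₂·M₂·y₂ = 2·6·1 + 1·5·5 = 37
Reduce mod 30: x ≡ 7
Check: 7 mod 5 = 2 ✓, 7 mod 6 = 1 ✓

x ≡ 7 (mod 30)


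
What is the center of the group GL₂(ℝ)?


Z(G) = {g ∈ G | gx = xg for all x ∈ G}
Only scalar multiples of the identity commute with all invertible matrices

Z(GL₂(ℝ)) = {aI : a ∈ ℝ, a ≠ 0}


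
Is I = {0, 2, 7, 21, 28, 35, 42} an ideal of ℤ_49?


Check ideal conditions for I = {0, 2, 7, 21, 28, 35, 42} in ℤ_49:
(1) I is an additive subgroup? No
(2) For r ∈ ℤ_49 and a ∈ I: r·a ∈ I? No  [counterexample: r=2, a=2, r·a mod 49 = 4 ∉ I]

No, I is not an ideal of ℤ_49


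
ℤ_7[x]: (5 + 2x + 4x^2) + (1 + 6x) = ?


Add coefficients mod 7:
x^0: 5 + 1 = 6 (mod 7)
x^1: 2 + 6 = 1 (mod 7)
x^2: 4 + 0 = 4 (mod 7)
Result: 6 + x + 4x^2

f + g = 6 + x + 4x^2


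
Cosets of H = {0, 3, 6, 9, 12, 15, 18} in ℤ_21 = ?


H = {0, 3, 6, 9, 12, 15, 18}, |H| = 7
Number of cosets = |G|/|H| = 21/7 = 3
0 + H = {0, 3, 6, 9, 12, 15, 18}
1 + H = {1, 4, 7, 10, 13, 16, 19}
2 + H = {2, 5, 8, 11, 14, 17, 20}

Cosets: 0+H={0,3,6,9,12,15,18}; 1+H={1,4,7,10,13,16,19}; 2+H={2,5,8,11,14,17,20}


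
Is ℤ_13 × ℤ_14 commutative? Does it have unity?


Direct product ring; commutative with unity (1,1); but (1,0)·(0,1) = (0,0) gives zero divisors, so not an integral domain
Commutative: Yes
Integral domain: No
Has unity: Yes

ℤ_13 × ℤ_14: Commutative=Yes, Unity=Yes


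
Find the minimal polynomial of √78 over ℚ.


√78 satisfies x² - 78 = 0, irreducible over ℚ since 78 is squarefree

Minimal polynomial: x² - 78


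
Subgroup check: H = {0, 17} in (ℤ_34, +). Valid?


Subgroup test for H = {0, 17} in (ℤ_34, +):
(1) 0 ∈ H? Yes
(2) Closure: for all a,b ∈ H, (a+b) mod 34 ∈ H? Yes
(3) Inverses: for all a ∈ H, -a mod 34 ∈ H? Yes

Yes, H is a subgroup of ℤ_34


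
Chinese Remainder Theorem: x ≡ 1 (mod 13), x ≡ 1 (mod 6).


m₁ = 13, m₂ = 6, gcd = 1, so CRT applies. M = m₁·m₂ = 78
Let M₁ = M/m₁ = 6, M₂ = M/m₂ = 13
Find y₁ ≡ M₁⁻¹ (mod m₁): 6⁻¹ ≡ 11 (mod 13)
Find y₂ ≡ M₂⁻¹ (mod m₂): 13⁻¹ ≡ 1 (mod 6)
x = a₁·M₁·y₁ + a₂·M₂·y₂ = 1·6·11 + 1·13·1 = 79
Reduce mod 78: x ≡ 1
Check: 1 mod 13 = 1 ✓, 1 mod 6 = 1 ✓

x ≡ 1 (mod 78)


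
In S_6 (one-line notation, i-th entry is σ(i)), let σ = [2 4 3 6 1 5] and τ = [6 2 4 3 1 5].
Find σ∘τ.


σ∘τ: apply τ first, then σ
1 →τ 6 →σ 5
2 →τ 2 →σ 4
3 →τ 4 →σ 6
4 →τ 3 →σ 3
5 →τ 1 →σ 2
6 →τ 5 →σ 1

σ∘τ = [5 4 6 3 2 1]


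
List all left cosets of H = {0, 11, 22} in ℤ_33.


H = {0, 11, 22}, |H| = 3
Number of cosets = |G|/|H| = 33/3 = 11
0 + H = {0, 11, 22}
1 + H = {1, 12, 23}
2 + H = {2, 13, 24}
3 + H = {3, 14, 25}
4 + H = {4, 15, 26}
5 + H = {5, 16, 27}
6 + H = {6, 17, 28}
7 + H = {7, 18, 29}
8 + H = {8, 19, 30}
9 + H = {9, 20, 31}
10 + H = {10, 21, 32}

Cosets: 0+H={0,11,22}; 1+H={1,12,23}; 2+H={2,13,24}; 3+H={3,14,25}; 4+H={4,15,26}; 5+H={5,16,27}; 6+H={6,17,28}; 7+H={7,18,29}; 8+H={8,19,30}; 9+H={9,20,31}; 10+H={10,21,32}


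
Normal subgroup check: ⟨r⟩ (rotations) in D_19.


H = ⟨r⟩ (rotations) in D_19
The rotation subgroup ⟨r⟩ has index 2 in D_19, so it is normal

Yes, normal subgroup


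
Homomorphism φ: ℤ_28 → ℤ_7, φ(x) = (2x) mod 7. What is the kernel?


Kernel = preimage of identity
ker(φ) = {x ∈ ℤ_28 : 2x ≡ 0 (mod 7)}. Since 7 | 28, φ is well-defined. The kernel is the cyclic subgroup ⟨7⟩ of ℤ_28 (order 4), i.e. {0, 7, 14, 21}

ker(φ) = {0, 7, 14, 21}


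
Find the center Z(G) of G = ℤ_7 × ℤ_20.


Z(G) = {g ∈ G | gx = xg for all x ∈ G}
Direct product of abelian groups is abelian, so Z(G) = G

Z(ℤ_7 × ℤ_20) = ℤ_7 × ℤ_20


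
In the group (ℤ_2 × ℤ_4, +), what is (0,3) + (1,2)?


Operation: componentwise addition mod (2, 4)
(0,3) + (1,2) = ((a₁+b₁) mod 2, (a₂+b₂) mod 4) with a = (0,3), b = (1,2)

(0,3) + (1,2) = (1,1)


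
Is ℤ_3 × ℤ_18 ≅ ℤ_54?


Comparing ℤ_3 × ℤ_18 and ℤ_54:
gcd(3,18) = 3 ≠ 1. Max element order in ℤ_3×ℤ_18 is lcm(3,18) = 18 < 54, so it has no element of order 54

No, ℤ_3 × ℤ_18 ≇ ℤ_54


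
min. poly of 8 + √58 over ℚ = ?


Let α = 8 + √58. Then α - 8 = √58, so (α - 8)² = 58, giving α² - 16α + 6 = 0. Degree 2 and α ∉ ℚ, so this is the minimal polynomial.

Minimal polynomial: x² - 16x + 6


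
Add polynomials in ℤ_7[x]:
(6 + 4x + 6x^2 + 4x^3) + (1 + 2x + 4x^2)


Add coefficients mod 7:
x^0: 6 + 1 = 0 (mod 7)
x^1: 4 + 2 = 6 (mod 7)
x^2: 6 + 4 = 3 (mod 7)
x^3: 4 + 0 = 4 (mod 7)
Result: 6x + 3x^2 + 4x^3

f + g = 6x + 3x^2 + 4x^3


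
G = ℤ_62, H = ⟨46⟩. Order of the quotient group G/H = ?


|⟨46⟩| = n / gcd(46, 62) = 62 / 2 = 31
H is normal (ℤ_62 is abelian).
|G/H| = |G| / |H| = 62 / 31 = 2

|G/H| = 2


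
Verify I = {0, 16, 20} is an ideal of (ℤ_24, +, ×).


Check ideal conditions for I = {0, 16, 20} in ℤ_24:
(1) I is an additive subgroup? No
(2) For r ∈ ℤ_24 and a ∈ I: r·a ∈ I? No  [counterexample: r=2, a=16, r·a mod 24 = 8 ∉ I]

No, I is not an ideal of ℤ_24


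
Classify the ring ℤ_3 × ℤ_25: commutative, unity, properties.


Direct product ring; commutative with unity (1,1); but (1,0)·(0,1) = (0,0) gives zero divisors, so not an integral domain
Commutative: Yes
Integral domain: No
Has unity: Yes

ℤ_3 × ℤ_25: Commutative=Yes, Unity=Yes


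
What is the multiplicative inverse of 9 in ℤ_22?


Use the extended Euclidean algorithm to write 1 = 9·s + 22·t; then s mod 22 is the inverse.
Euclidean algorithm:
  9 = 0·22 + 9
  22 = 2·9 + 4
  9 = 2·4 + 1
  4 = 4·1 + 0
gcd(9,22) = 1
Back-substitution gives: 9·(5) + 22·(-2) = 1
So 9⁻¹ ≡ 5 ≡ 5 (mod 22)
Check: 9 × 5 = 45 ≡ 1 (mod 22) ✓

9⁻¹ ≡ 5 (mod 22)


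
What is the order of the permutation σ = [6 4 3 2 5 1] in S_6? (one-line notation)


Cycle decomposition: (1 6) (2 4)
Cycle lengths: 2, 2
Order = lcm(2, 2) = 2

ord(σ) = 2


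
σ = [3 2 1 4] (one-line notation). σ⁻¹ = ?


To find σ⁻¹, swap domain and range:
σ(1) = 3 → σ⁻¹(3) = 1
σ(2) = 2 → σ⁻¹(2) = 2
σ(3) = 1 → σ⁻¹(1) = 3
σ(4) = 4 → σ⁻¹(4) = 4

σ⁻¹ = [3 2 1 4]


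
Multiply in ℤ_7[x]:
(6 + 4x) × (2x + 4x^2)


Expand and collect like terms; reduce coefficients mod 7:
x^0: 6·0 = 0 ≡ 0 (mod 7)
x^1: 6·2 + 4·0 = 12 ≡ 5 (mod 7)
x^2: 6·4 + 4·2 = 32 ≡ 4 (mod 7)
x^3: 4·4 = 16 ≡ 2 (mod 7)
Result: 5x + 4x^2 + 2x^3

f · g = 5x + 4x^2 + 2x^3


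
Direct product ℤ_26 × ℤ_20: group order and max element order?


|ℤ_26 × ℤ_20| = 26 × 20 = 520
Max element order = lcm(26,20) = 260
Cyclic? No (gcd=2)

|ℤ_26×ℤ_20| = 520, max element order = 260


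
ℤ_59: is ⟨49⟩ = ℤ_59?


g generates ℤ_n iff gcd(g, n) = 1
gcd(49, 59) = 1
Since gcd = 1, 49 is a generator.

Yes, 49 generates ℤ_59


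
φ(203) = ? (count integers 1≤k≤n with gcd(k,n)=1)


Factor n: 203 = 7 × 29
φ(n) = n · ∏(1 - 1/p) over distinct primes p | n
φ(203) = 203 · (1 - 1/7) · (1 - 1/29) = 168

φ(203) = 168


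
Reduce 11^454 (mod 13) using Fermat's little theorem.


Fermat's little theorem: if p is prime and gcd(a,p)=1, then a^(p-1) ≡ 1 (mod p)
p = 13 is prime, gcd(11,13) = 1
Reduce exponent: 454 mod 12 = 10
So 11^454 ≡ 11^10 (mod 13)
11^10 mod 13 = 10

11^454 ≡ 10 (mod 13)


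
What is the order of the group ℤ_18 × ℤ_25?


|A × B| = |A| · |B|
|ℤ_18 × ℤ_25| = 18 × 25 = 450

|ℤ_18 × ℤ_25| = 450


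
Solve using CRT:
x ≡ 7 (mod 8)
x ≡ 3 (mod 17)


m₁ = 8, m₂ = 17, gcd = 1, so CRT applies. M = m₁·m₂ = 136
Let M₁ = M/m₁ = 17, M₂ = M/m₂ = 8
Find y₁ ≡ M₁⁻¹ (mod m₁): 17⁻¹ ≡ 1 (mod 8)
Find y₂ ≡ M₂⁻¹ (mod m₂): 8⁻¹ ≡ 15 (mod 17)
x = a₁·M₁·y₁ + a₂·M₂·y₂ = 7·17·1 + 3·8·15 = 479
Reduce mod 136: x ≡ 71
Check: 71 mod 8 = 7 ✓, 71 mod 17 = 3 ✓

x ≡ 71 (mod 136)


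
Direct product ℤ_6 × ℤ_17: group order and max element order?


|ℤ_6 × ℤ_17| = 6 × 17 = 102
Max element order = lcm(6,17) = 102
Cyclic? Yes (gcd=1)

|ℤ_6×ℤ_17| = 102, max element order = 102


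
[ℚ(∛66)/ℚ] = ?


∛66 has minimal polynomial x³ - 66 (irreducible over ℚ since 66 is not a perfect cube)

[ℚ(∛66)/ℚ] = 3


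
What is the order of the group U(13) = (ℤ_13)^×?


U(n) is the group of units mod n; |U(n)| = φ(n)
|U(13)| = φ(13) = 12

|U(13) = (ℤ_13)^×| = 12


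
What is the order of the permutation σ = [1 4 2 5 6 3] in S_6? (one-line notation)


Cycle decomposition: (2 4 5 6 3)
Cycle lengths: 5
Order = lcm(5) = 5

ord(σ) = 5


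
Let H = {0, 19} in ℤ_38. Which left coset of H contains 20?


20 + H = {20 + h (mod 38) : h ∈ H}
20+0=20, 20+19=1
20 + H = {1, 20} = 1 + H

20 + H = {1, 20}


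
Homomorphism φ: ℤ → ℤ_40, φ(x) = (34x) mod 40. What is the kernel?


Kernel = preimage of identity
ker(φ) = {x ∈ ℤ : 34x ≡ 0 (mod 40)}. gcd(34,40) = 2, so 34x ≡ 0 (mod 40) ⟺ x ≡ 0 (mod 40/2 = 20). Hence ker(φ) = 20ℤ

ker(φ) = 20ℤ


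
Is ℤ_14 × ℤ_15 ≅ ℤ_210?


Comparing ℤ_14 × ℤ_15 and ℤ_210:
gcd(14,15) = 1, so ℤ_14 × ℤ_15 ≅ ℤ_210 (CRT)

Yes, ℤ_14 × ℤ_15 ≅ ℤ_210


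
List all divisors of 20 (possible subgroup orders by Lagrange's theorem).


Lagrange's theorem: |H| divides |G|
|G| = 20
Divisors of 20: 1, 2, 4, 5, 10, 20

Possible subgroup orders: {1, 2, 4, 5, 10, 20}


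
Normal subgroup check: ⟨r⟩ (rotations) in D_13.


H = ⟨r⟩ (rotations) in D_13
The rotation subgroup ⟨r⟩ has index 2 in D_13, so it is normal

Yes, normal subgroup


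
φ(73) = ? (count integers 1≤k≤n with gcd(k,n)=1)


Factor n: 73 = 73
φ(n) = n · ∏(1 - 1/p) over distinct primes p | n
φ(73) = 73 · (1 - 1/73) = 72

φ(73) = 72


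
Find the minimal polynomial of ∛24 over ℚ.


∛24 satisfies x³ - 24 = 0, irreducible over ℚ (no rational root; 24 is not a perfect cube)

Minimal polynomial: x³ - 24


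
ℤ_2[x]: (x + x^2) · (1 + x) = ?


Expand and collect like terms; reduce coefficients mod 2:
x^0: 0·1 = 0 ≡ 0 (mod 2)
x^1: 0·1 + 1·1 = 1 ≡ 1 (mod 2)
x^2: 1·1 + 1·1 = 2 ≡ 0 (mod 2)
x^3: 1·1 = 1 ≡ 1 (mod 2)
Result: x + x^3

f · g = x + x^3


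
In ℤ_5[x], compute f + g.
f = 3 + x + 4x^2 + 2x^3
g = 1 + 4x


Add coefficients mod 5:
x^0: 3 + 1 = 4 (mod 5)
x^1: 1 + 4 = 0 (mod 5)
x^2: 4 + 0 = 4 (mod 5)
x^3: 2 + 0 = 2 (mod 5)
Result: 4 + 4x^2 + 2x^3

f + g = 4 + 4x^2 + 2x^3


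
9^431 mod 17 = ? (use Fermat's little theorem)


Fermat's little theorem: if p is prime and gcd(a,p)=1, then a^(p-1) ≡ 1 (mod p)
p = 17 is prime, gcd(9,17) = 1
Reduce exponent: 431 mod 16 = 15
So 9^431 ≡ 9^15 (mod 17)
9^15 mod 17 = 2

9^431 ≡ 2 (mod 17)


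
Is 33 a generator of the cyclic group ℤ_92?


g generates ℤ_n iff gcd(g, n) = 1
gcd(33, 92) = 1
Since gcd = 1, 33 is a generator.

Yes, 33 generates ℤ_92


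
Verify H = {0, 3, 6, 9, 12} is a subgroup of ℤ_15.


Subgroup test for H = {0, 3, 6, 9, 12} in (ℤ_15, +):
(1) 0 ∈ H? Yes
(2) Closure: for all a,b ∈ H, (a+b) mod 15 ∈ H? Yes
(3) Inverses: for all a ∈ H, -a mod 15 ∈ H? Yes

Yes, H is a subgroup of ℤ_15


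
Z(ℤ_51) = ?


Z(G) = {g ∈ G | gx = xg for all x ∈ G}
ℤ_51 is abelian, so Z(G) = G

Z(ℤ_51) = ℤ_51


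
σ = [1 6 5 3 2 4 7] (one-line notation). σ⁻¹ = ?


To find σ⁻¹, swap domain and range:
σ(1) = 1 → σ⁻¹(1) = 1
σ(2) = 6 → σ⁻¹(6) = 2
σ(3) = 5 → σ⁻¹(5) = 3
σ(4) = 3 → σ⁻¹(3) = 4
σ(5) = 2 → σ⁻¹(2) = 5
σ(6) = 4 → σ⁻¹(4) = 6
σ(7) = 7 → σ⁻¹(7) = 7

σ⁻¹ = [1 5 4 6 3 2 7]


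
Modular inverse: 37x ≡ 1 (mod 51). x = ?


Use the extended Euclidean algorithm to write 1 = 37·s + 51·t; then s mod 51 is the inverse.
Euclidean algorithm:
  37 = 0·51 + 37
  51 = 1·37 + 14
  37 = 2·14 + 9
  14 = 1·9 + 5
  9 = 1·5 + 4
  5 = 1·4 + 1
  4 = 4·1 + 0
gcd(37,51) = 1
Back-substitution gives: 37·(-11) + 51·(8) = 1
So 37⁻¹ ≡ -11 ≡ 40 (mod 51)
Check: 37 × 40 = 1480 ≡ 1 (mod 51) ✓

37⁻¹ ≡ 40 (mod 51)


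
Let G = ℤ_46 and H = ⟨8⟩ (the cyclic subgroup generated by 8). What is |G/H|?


|⟨8⟩| = n / gcd(8, 46) = 46 / 2 = 23
H is normal (ℤ_46 is abelian).
|G/H| = |G| / |H| = 46 / 23 = 2

|G/H| = 2


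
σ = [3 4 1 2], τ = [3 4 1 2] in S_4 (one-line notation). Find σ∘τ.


σ∘τ: apply τ first, then σ
1 →τ 3 →σ 1
2 →τ 4 →σ 2
3 →τ 1 →σ 3
4 →τ 2 →σ 4

σ∘τ = [1 2 3 4]


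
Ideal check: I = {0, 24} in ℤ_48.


Check ideal conditions for I = {0, 24} in ℤ_48:
(1) I is an additive subgroup? Yes
(2) For r ∈ ℤ_48 and a ∈ I: r·a ∈ I? Yes

Yes, I is an ideal of ℤ_48


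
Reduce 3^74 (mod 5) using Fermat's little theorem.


Fermat's little theorem: if p is prime and gcd(a,p)=1, then a^(p-1) ≡ 1 (mod p)
p = 5 is prime, gcd(3,5) = 1
Reduce exponent: 74 mod 4 = 2
So 3^74 ≡ 3^2 (mod 5)
3^2 mod 5 = 4

3^74 ≡ 4 (mod 5)


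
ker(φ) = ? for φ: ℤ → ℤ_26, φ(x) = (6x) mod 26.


Kernel = preimage of identity
ker(φ) = {x ∈ ℤ : 6x ≡ 0 (mod 26)}. gcd(6,26) = 2, so 6x ≡ 0 (mod 26) ⟺ x ≡ 0 (mod 26/2 = 13). Hence ker(φ) = 13ℤ

ker(φ) = 13ℤ


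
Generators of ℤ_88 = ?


g generates ℤ_n iff gcd(g,n) = 1
Prime factors of 88: 2, 11
Generators are g ∈ {1,...,87} not divisible by any of these primes.
Generators: {1, 3, 5, 7, 9, 13, 15, 17, 19, 21, 23, 25, 27, 29, 31, 35, 37, 39, 41, 43, 45, 47, 49, 51, 53, 57, 59, 61, 63, 65, 67, 69, 71, 73, 75, 79, 81, 83, 85, 87}
Number of generators = φ(88) = 40

Generators of ℤ_88 = {1, 3, 5, 7, 9, 13, 15, 17, 19, 21, 23, 25, 27, 29, 31, 35, 37, 39, 41, 43, 45, 47, 49, 51, 53, 57, 59, 61, 63, 65, 67, 69, 71, 73, 75, 79, 81, 83, 85, 87}


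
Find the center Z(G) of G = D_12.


Z(G) = {g ∈ G | gx = xg for all x ∈ G}
For even n, Z(D_n) = {e, r^(n/2)}: the 180° rotation r^6 commutes with every reflection and rotation

Z(D_12) = {e, r^6}


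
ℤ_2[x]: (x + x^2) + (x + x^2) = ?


Add coefficients mod 2:
x^0: 0 + 0 = 0 (mod 2)
x^1: 1 + 1 = 0 (mod 2)
x^2: 1 + 1 = 0 (mod 2)
Result: 0

f + g = 0


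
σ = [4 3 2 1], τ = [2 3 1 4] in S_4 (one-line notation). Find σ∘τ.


σ∘τ: apply τ first, then σ
1 →τ 2 →σ 3
2 →τ 3 →σ 2
3 →τ 1 →σ 4
4 →τ 4 →σ 1

σ∘τ = [3 2 4 1]


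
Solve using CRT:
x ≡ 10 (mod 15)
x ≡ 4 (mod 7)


m₁ = 15, m₂ = 7, gcd = 1, so CRT applies. M = m₁·m₂ = 105
Let M₁ = M/m₁ = 7, M₂ = M/m₂ = 15
Find y₁ ≡ M₁⁻¹ (mod m₁): 7⁻¹ ≡ 13 (mod 15)
Find y₂ ≡ M₂⁻¹ (mod m₂): 15⁻¹ ≡ 1 (mod 7)
x = a₁·M₁·y₁ + a₂·M₂·y₂ = 10·7·13 + 4·15·1 = 970
Reduce mod 105: x ≡ 25
Check: 25 mod 15 = 10 ✓, 25 mod 7 = 4 ✓

x ≡ 25 (mod 105)


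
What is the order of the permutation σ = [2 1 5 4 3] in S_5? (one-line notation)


Cycle decomposition: (1 2) (3 5)
Cycle lengths: 2, 2
Order = lcm(2, 2) = 2

ord(σ) = 2


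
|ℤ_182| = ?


ℤ_n has n elements.

|ℤ_182| = 182


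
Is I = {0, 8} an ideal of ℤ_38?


Check ideal conditions for I = {0, 8} in ℤ_38:
(1) I is an additive subgroup? No
(2) For r ∈ ℤ_38 and a ∈ I: r·a ∈ I? No  [counterexample: r=2, a=8, r·a mod 38 = 16 ∉ I]

No, I is not an ideal of ℤ_38


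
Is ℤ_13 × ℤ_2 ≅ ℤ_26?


Comparing ℤ_13 × ℤ_2 and ℤ_26:
gcd(13,2) = 1, so ℤ_13 × ℤ_2 ≅ ℤ_26 (CRT)

Yes, ℤ_13 × ℤ_2 ≅ ℤ_26


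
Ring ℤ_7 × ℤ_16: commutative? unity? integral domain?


Direct product ring; commutative with unity (1,1); but (1,0)·(0,1) = (0,0) gives zero divisors, so not an integral domain
Commutative: Yes
Integral domain: No
Has unity: Yes

ℤ_7 × ℤ_16: Commutative=Yes, Unity=Yes


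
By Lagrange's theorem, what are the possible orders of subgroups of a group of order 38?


Lagrange's theorem: |H| divides |G|
|G| = 38
Divisors of 38: 1, 2, 19, 38

Possible subgroup orders: {1, 2, 19, 38}


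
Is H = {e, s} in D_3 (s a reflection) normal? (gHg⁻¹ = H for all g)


H = {e, s} in D_3 (s a reflection)
r·s·r⁻¹ = sr⁻² ≠ s for n ≥ 3, so {e, s} is not closed under conjugation

No, not a normal subgroup


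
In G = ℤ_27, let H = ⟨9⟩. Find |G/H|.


|⟨9⟩| = n / gcd(9, 27) = 27 / 9 = 3
H is normal (ℤ_27 is abelian).
|G/H| = |G| / |H| = 27 / 3 = 9

|G/H| = 9


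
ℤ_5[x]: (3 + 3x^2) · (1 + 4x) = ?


Expand and collect like terms; reduce coefficients mod 5:
x^0: 3·1 = 3 ≡ 3 (mod 5)
x^1: 3·4 + 0·1 = 12 ≡ 2 (mod 5)
x^2: 0·4 + 3·1 = 3 ≡ 3 (mod 5)
x^3: 3·4 = 12 ≡ 2 (mod 5)
Result: 3 + 2x + 3x^2 + 2x^3

f · g = 3 + 2x + 3x^2 + 2x^3


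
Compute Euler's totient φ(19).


φ(n) = count of k ∈ {1,...,n} with gcd(k,n)=1
Coprimes to 19: {1, 2, 3, 4, 5, 6, 7, 8, 9, 10, 11, 12, 13, 14, 15, 16, 17, 18}
Count: 18

φ(19) = 18
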